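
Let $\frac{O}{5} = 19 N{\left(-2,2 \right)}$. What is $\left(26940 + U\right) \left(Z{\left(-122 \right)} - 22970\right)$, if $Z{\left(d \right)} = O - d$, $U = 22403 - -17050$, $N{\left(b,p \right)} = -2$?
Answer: $-1529561934$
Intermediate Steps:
$U = 39453$ ($U = 22403 + 17050 = 39453$)
$O = -190$ ($O = 5 \cdot 19 \left(-2\right) = 5 \left(-38\right) = -190$)
$Z{\left(d \right)} = -190 - d$
$\left(26940 + U\right) \left(Z{\left(-122 \right)} - 22970\right) = \left(26940 + 39453\right) \left(\left(-190 - -122\right) - 22970\right) = 66393 \left(\left(-190 + 122\right) - 22970\right) = 66393 \left(-68 - 22970\right) = 66393 \left(-23038\right) = -1529561934$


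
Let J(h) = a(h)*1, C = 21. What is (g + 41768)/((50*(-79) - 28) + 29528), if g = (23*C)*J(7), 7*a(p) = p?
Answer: 42251/25550 ≈ 1.6537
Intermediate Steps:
a(p) = p/7
J(h) = h/7 (J(h) = (h/7)*1 = h/7)
g = 483 (g = (23*21)*((1/7)*7) = 483*1 = 483)
(g + 41768)/((50*(-79) - 28) + 29528) = (483 + 41768)/((50*(-79) - 28) + 29528) = 42251/((-3950 - 28) + 29528) = 42251/(-3978 + 29528) = 42251/25550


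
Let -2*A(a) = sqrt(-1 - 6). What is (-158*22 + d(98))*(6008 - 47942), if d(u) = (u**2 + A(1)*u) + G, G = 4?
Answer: -257139288 + 2054766*I*sqrt(7) ≈ -2.5714e+8 + 5.4364e+6*I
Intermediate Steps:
A(a) = -I*sqrt(7)/2 (A(a) = -sqrt(-1 - 6)/2 = -I*sqrt(7)/2)
d(u) = 4 + u**2 - I*u*sqrt(7)/2 (d(u) = (u**2 + (-I*sqrt(7)/2)*u) + 4 = (u**2 - I*u*sqrt(7)/2) + 4 = 4 + u**2 - I*u*sqrt(7)/2)
(-158*22 + d(98))*(6008 - 47942) = (-158*22 + (4 + 98**2 - 1/2*I*98*sqrt(7)))*(6008 - 47942) = (-3476 + (4 + 9604 - 49*I*sqrt(7)))*(-41934) = (-3476 + (9608 - 49*I*sqrt(7)))*(-41934) = (6132 - 49*I*sqrt(7))*(-41934) = -257139288 + 2054766*I*sqrt(7)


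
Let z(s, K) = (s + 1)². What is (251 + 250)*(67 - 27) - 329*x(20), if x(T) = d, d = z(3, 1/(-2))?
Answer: 14776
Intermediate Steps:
z(s, K) = (1 + s)²
d = 16 (d = (1 + 3)² = 4² = 16)
x(T) = 16
(251 + 250)*(67 - 27) - 329*x(20) = (251 + 250)*(67 - 27) - 329*16 = 501*40 - 5264 = 20040 - 5264 = 14776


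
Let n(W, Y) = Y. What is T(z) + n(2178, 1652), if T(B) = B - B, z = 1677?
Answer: 1652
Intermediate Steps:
T(B) = 0
T(z) + n(2178, 1652) = 0 + 1652 = 1652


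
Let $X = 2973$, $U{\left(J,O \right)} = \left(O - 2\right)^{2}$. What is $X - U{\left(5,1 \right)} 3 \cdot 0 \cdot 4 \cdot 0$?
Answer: $2973$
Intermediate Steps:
$U{\left(J,O \right)} = \left(-2 + O\right)^{2}$
$X - U{\left(5,1 \right)} 3 \cdot 0 \cdot 4 \cdot 0 = 2973 - \left(-2 + 1\right)^{2} \cdot 3 \cdot 0 \cdot 4 \cdot 0 = 2973 - \left(-1\right)^{2} \cdot 3 \cdot 0 \cdot 0 = 2973 - 1 \cdot 3 \cdot 0 = 2973 - 3 \cdot 0 = 2973 - 0 = 2973 + 0 = 2973$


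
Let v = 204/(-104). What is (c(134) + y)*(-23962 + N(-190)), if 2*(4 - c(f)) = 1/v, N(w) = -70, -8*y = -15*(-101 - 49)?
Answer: 339494056/51 ≈ 6.6567e+6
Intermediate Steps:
y = -1125/4 (y = -(-15)*(-101 - 49)/8 = -(-15)*(-150)/8 = -⅛*2250 = -1125/4 ≈ -281.25)
v = -51/26 (v = 204*(-1/104) = -51/26 ≈ -1.9615)
c(f) = 217/51 (c(f) = 4 - 1/(2*(-51/26)) = 4 - ½*(-26/51) = 4 + 13/51 = 217/51)
(c(134) + y)*(-23962 + N(-190)) = (217/51 - 1125/4)*(-23962 - 70) = -56507/204*(-24032) = 339494056/51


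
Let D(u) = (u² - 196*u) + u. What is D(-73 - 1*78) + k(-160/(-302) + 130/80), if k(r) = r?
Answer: 63115771/1208 ≈ 52248.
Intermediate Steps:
D(u) = u² - 195*u
D(-73 - 1*78) + k(-160/(-302) + 130/80) = (-73 - 1*78)*(-195 + (-73 - 1*78)) + (-160/(-302) + 130/80) = (-73 - 78)*(-195 + (-73 - 78)) + (-160*(-1/302) + 130*(1/80)) = -151*(-195 - 151) + (80/151 + 13/8) = -151*(-346) + 2603/1208 = 52246 + 2603/1208 = 63115771/1208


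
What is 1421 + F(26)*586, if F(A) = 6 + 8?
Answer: 9625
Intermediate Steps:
F(A) = 14
1421 + F(26)*586 = 1421 + 14*586 = 1421 + 8204 = 9625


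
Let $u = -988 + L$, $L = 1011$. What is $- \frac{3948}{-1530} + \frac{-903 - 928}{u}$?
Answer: $- \frac{451771}{5865} \approx -77.028$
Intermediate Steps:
$u = 23$ ($u = -988 + 1011 = 23$)
$- \frac{3948}{-1530} + \frac{-903 - 928}{u} = - \frac{3948}{-1530} + \frac{-903 - 928}{23} = \left(-3948\right) \left(- \frac{1}{1530}\right) - \frac{1831}{23} = \frac{658}{255} - \frac{1831}{23} = - \frac{451771}{5865}$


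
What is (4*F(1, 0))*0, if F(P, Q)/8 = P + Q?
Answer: 0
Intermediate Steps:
F(P, Q) = 8*P + 8*Q (F(P, Q) = 8*(P + Q) = 8*P + 8*Q)
(4*F(1, 0))*0 = (4*(8*1 + 8*0))*0 = (4*(8 + 0))*0 = (4*8)*0 = 32*0 = 0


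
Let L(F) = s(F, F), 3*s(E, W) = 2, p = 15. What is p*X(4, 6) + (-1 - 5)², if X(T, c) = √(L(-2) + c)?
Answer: 36 + 10*√15 ≈ 74.730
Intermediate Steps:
s(E, W) = ⅔ (s(E, W) = (⅓)*2 = ⅔)
L(F) = ⅔
X(T, c) = √(⅔ + c)
p*X(4, 6) + (-1 - 5)² = 15*(√(6 + 9*6)/3) + (-1 - 5)² = 15*(√(6 + 54)/3) + (-6)² = 15*(√60/3) + 36 = 15*((2*√15)/3) + 36 = 15*(2*√15/3) + 36 = 10*√15 + 36 = 36 + 10*√15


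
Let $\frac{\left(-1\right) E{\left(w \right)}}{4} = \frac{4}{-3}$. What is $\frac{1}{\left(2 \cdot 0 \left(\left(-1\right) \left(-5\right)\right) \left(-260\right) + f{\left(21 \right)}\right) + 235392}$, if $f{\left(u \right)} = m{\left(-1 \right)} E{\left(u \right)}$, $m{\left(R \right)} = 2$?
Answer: $\frac{3}{706208} \approx 4.248 \cdot 10^{-6}$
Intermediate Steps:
$E{\left(w \right)} = \frac{16}{3}$ ($E{\left(w \right)} = - 4 \frac{4}{-3} = - 4 \cdot 4 \left(- \frac{1}{3}\right) = \left(-4\right) \left(- \frac{4}{3}\right) = \frac{16}{3}$)
$f{\left(u \right)} = \frac{32}{3}$ ($f{\left(u \right)} = 2 \cdot \frac{16}{3} = \frac{32}{3}$)
$\frac{1}{\left(2 \cdot 0 \left(\left(-1\right) \left(-5\right)\right) \left(-260\right) + f{\left(21 \right)}\right) + 235392} = \frac{1}{\left(2 \cdot 0 \left(\left(-1\right) \left(-5\right)\right) \left(-260\right) + \frac{32}{3}\right) + 235392} = \frac{1}{\left(0 \cdot 5 \left(-260\right) + \frac{32}{3}\right) + 235392} = \frac{1}{\left(0 \left(-260\right) + \frac{32}{3}\right) + 235392} = \frac{1}{\left(0 + \frac{32}{3}\right) + 235392} = \frac{1}{\frac{32}{3} + 235392} = \frac{1}{\frac{706208}{3}} = \frac{3}{706208}$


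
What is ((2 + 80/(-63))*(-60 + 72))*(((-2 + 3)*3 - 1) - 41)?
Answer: -2392/7 ≈ -341.71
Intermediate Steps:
((2 + 80/(-63))*(-60 + 72))*(((-2 + 3)*3 - 1) - 41) = ((2 + 80*(-1/63))*12)*((1*3 - 1) - 41) = ((2 - 80/63)*12)*((3 - 1) - 41) = ((46/63)*12)*(2 - 41) = (184/21)*(-39) = -2392/7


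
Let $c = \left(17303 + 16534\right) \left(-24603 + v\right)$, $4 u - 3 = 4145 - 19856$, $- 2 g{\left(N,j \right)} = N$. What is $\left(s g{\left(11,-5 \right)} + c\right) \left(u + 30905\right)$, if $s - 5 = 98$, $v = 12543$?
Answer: $-11009041590197$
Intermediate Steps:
$g{\left(N,j \right)} = - \frac{N}{2}$
$s = 103$ ($s = 5 + 98 = 103$)
$u = -3927$ ($u = \frac{3}{4} + \frac{4145 - 19856}{4} = \frac{3}{4} + \frac{1}{4} \left(-15711\right) = \frac{3}{4} - \frac{15711}{4} = -3927$)
$c = -408074220$ ($c = \left(17303 + 16534\right) \left(-24603 + 12543\right) = 33837 \left(-12060\right) = -408074220$)
$\left(s g{\left(11,-5 \right)} + c\right) \left(u + 30905\right) = \left(103 \left(\left(- \frac{1}{2}\right) 11\right) - 408074220\right) \left(-3927 + 30905\right) = \left(103 \left(- \frac{11}{2}\right) - 408074220\right) 26978 = \left(- \frac{1133}{2} - 408074220\right) 26978 = \left(- \frac{816149573}{2}\right) 26978 = -11009041590197$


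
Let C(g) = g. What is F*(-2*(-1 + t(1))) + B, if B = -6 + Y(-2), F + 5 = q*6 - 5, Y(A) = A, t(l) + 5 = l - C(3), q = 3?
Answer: 120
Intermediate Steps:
t(l) = -8 + l (t(l) = -5 + (l - 1*3) = -5 + (l - 3) = -5 + (-3 + l) = -8 + l)
F = 8 (F = -5 + (3*6 - 5) = -5 + (18 - 5) = -5 + 13 = 8)
B = -8 (B = -6 - 2 = -8)
F*(-2*(-1 + t(1))) + B = 8*(-2*(-1 + (-8 + 1))) - 8 = 8*(-2*(-1 - 7)) - 8 = 8*(-2*(-8)) - 8 = 8*16 - 8 = 128 - 8 = 120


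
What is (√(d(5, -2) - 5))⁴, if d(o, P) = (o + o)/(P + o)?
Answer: 25/9 ≈ 2.7778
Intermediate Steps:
d(o, P) = 2*o/(P + o) (d(o, P) = (2*o)/(P + o) = 2*o/(P + o))
(√(d(5, -2) - 5))⁴ = (√(2*5/(-2 + 5) - 5))⁴ = (√(2*5/3 - 5))⁴ = (√(2*5*(⅓) - 5))⁴ = (√(10/3 - 5))⁴ = (√(-5/3))⁴ = (I*√15/3)⁴ = 25/9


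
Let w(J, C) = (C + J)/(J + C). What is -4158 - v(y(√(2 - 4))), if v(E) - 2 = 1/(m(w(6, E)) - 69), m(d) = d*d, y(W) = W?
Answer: -282879/68 ≈ -4160.0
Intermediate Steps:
w(J, C) = 1 (w(J, C) = (C + J)/(C + J) = 1)
m(d) = d²
v(E) = 135/68 (v(E) = 2 + 1/(1² - 69) = 2 + 1/(1 - 69) = 2 + 1/(-68) = 2 - 1/68 = 135/68)
-4158 - v(y(√(2 - 4))) = -4158 - 1*135/68 = -4158 - 135/68 = -282879/68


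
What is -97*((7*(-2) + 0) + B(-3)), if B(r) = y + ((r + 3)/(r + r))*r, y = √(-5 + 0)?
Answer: 1358 - 97*I*√5 ≈ 1358.0 - 216.9*I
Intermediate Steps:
y = I*√5 (y = √(-5) = I*√5 ≈ 2.2361*I)
B(r) = 3/2 + r/2 + I*√5 (B(r) = I*√5 + ((r + 3)/(r + r))*r = I*√5 + ((3 + r)/((2*r)))*r = I*√5 + ((3 + r)*(1/(2*r)))*r = I*√5 + ((3 + r)/(2*r))*r = I*√5 + (3/2 + r/2) = 3/2 + r/2 + I*√5)
-97*((7*(-2) + 0) + B(-3)) = -97*((7*(-2) + 0) + (3/2 + (½)*(-3) + I*√5)) = -97*((-14 + 0) + (3/2 - 3/2 + I*√5)) = -97*(-14 + I*√5) = 1358 - 97*I*√5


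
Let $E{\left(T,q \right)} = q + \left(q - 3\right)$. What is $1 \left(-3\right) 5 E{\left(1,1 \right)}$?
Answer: $15$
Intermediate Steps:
$E{\left(T,q \right)} = -3 + 2 q$ ($E{\left(T,q \right)} = q + \left(q - 3\right) = q + \left(-3 + q\right) = -3 + 2 q$)
$1 \left(-3\right) 5 E{\left(1,1 \right)} = 1 \left(-3\right) 5 \left(-3 + 2 \cdot 1\right) = \left(-3\right) 5 \left(-3 + 2\right) = \left(-15\right) \left(-1\right) = 15$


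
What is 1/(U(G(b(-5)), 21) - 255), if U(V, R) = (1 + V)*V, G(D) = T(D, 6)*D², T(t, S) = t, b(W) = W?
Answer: 1/15245 ≈ 6.5595e-5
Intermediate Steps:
G(D) = D³ (G(D) = D*D² = D³)
U(V, R) = V*(1 + V)
1/(U(G(b(-5)), 21) - 255) = 1/((-5)³*(1 + (-5)³) - 255) = 1/(-125*(1 - 125) - 255) = 1/(-125*(-124) - 255) = 1/(15500 - 255) = 1/15245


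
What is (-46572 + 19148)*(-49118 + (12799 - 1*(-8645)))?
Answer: 758931776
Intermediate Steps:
(-46572 + 19148)*(-49118 + (12799 - 1*(-8645))) = -27424*(-49118 + (12799 + 8645)) = -27424*(-49118 + 21444) = -27424*(-27674) = 758931776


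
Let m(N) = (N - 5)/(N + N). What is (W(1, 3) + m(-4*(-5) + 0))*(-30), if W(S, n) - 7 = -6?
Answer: -165/4 ≈ -41.250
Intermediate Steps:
W(S, n) = 1 (W(S, n) = 7 - 6 = 1)
m(N) = (-5 + N)/(2*N) (m(N) = (-5 + N)/((2*N)) = (-5 + N)*(1/(2*N)) = (-5 + N)/(2*N))
(W(1, 3) + m(-4*(-5) + 0))*(-30) = (1 + (-5 + (-4*(-5) + 0))/(2*(-4*(-5) + 0)))*(-30) = (1 + (-5 + (20 + 0))/(2*(20 + 0)))*(-30) = (1 + (½)*(-5 + 20)/20)*(-30) = (1 + (½)*(1/20)*15)*(-30) = (1 + 3/8)*(-30) = (11/8)*(-30) = -165/4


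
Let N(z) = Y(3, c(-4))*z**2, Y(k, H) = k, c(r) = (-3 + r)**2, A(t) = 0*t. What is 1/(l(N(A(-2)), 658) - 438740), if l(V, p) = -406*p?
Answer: -1/705888 ≈ -1.4167e-6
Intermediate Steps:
A(t) = 0
N(z) = 3*z**2
1/(l(N(A(-2)), 658) - 438740) = 1/(-406*658 - 438740) = 1/(-267148 - 438740) = 1/(-705888) = -1/705888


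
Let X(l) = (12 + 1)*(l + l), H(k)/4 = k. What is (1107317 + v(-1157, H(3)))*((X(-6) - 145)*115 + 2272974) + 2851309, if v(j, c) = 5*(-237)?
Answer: 2475923368697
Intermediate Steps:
H(k) = 4*k
v(j, c) = -1185
X(l) = 26*l (X(l) = 13*(2*l) = 26*l)
(1107317 + v(-1157, H(3)))*((X(-6) - 145)*115 + 2272974) + 2851309 = (1107317 - 1185)*((26*(-6) - 145)*115 + 2272974) + 2851309 = 1106132*((-156 - 145)*115 + 2272974) + 2851309 = 1106132*(-301*115 + 2272974) + 2851309 = 1106132*(-34615 + 2272974) + 2851309 = 1106132*2238359 + 2851309 = 2475920517388 + 2851309 = 2475923368697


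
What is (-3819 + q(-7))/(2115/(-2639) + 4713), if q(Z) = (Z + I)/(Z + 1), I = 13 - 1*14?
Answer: -30224467/37306476 ≈ -0.81017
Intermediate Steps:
I = -1 (I = 13 - 14 = -1)
q(Z) = (-1 + Z)/(1 + Z) (q(Z) = (Z - 1)/(Z + 1) = (-1 + Z)/(1 + Z))
(-3819 + q(-7))/(2115/(-2639) + 4713) = (-3819 + (-1 - 7)/(1 - 7))/(2115/(-2639) + 4713) = (-3819 - 8/(-6))/(2115*(-1/2639) + 4713) = (-3819 - ⅙*(-8))/(-2115/2639 + 4713) = (-3819 + 4/3)/(12435492/2639) = -11453/3*2639/12435492 = -30224467/37306476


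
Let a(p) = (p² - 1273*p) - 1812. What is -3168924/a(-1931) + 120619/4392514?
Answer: -274447937721/566003980241 ≈ -0.48489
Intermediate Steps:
a(p) = -1812 + p² - 1273*p
-3168924/a(-1931) + 120619/4392514 = -3168924/(-1812 + (-1931)² - 1273*(-1931)) + 120619/4392514 = -3168924/(-1812 + 3728761 + 2458163) + 120619*(1/4392514) = -3168924/6185112 + 120619/4392514 = -3168924*1/6185112 + 120619/4392514 = -264077/515426 + 120619/4392514 = -274447937721/566003980241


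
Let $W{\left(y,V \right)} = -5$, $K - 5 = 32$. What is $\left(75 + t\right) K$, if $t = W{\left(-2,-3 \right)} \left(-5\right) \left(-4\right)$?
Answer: $-925$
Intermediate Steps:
$K = 37$ ($K = 5 + 32 = 37$)
$t = -100$ ($t = \left(-5\right) \left(-5\right) \left(-4\right) = 25 \left(-4\right) = -100$)
$\left(75 + t\right) K = \left(75 - 100\right) 37 = \left(-25\right) 37 = -925$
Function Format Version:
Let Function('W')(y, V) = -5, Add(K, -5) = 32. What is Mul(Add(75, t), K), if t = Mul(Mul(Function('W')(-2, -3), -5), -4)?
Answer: -925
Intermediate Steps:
K = 37 (K = Add(5, 32) = 37)
t = -100 (t = Mul(Mul(-5, -5), -4) = Mul(25, -4) = -100)
Mul(Add(75, t), K) = Mul(Add(75, -100), 37) = Mul(-25, 37) = -925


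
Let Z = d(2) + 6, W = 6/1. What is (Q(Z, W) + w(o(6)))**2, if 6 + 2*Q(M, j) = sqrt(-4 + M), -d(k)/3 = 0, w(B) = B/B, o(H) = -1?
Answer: (4 - sqrt(2))**2/4 ≈ 1.6716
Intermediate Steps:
w(B) = 1
W = 6 (W = 6*1 = 6)
d(k) = 0 (d(k) = -3*0 = 0)
Z = 6 (Z = 0 + 6 = 6)
Q(M, j) = -3 + sqrt(-4 + M)/2
(Q(Z, W) + w(o(6)))**2 = ((-3 + sqrt(-4 + 6)/2) + 1)**2 = ((-3 + sqrt(2)/2) + 1)**2 = (-2 + sqrt(2)/2)**2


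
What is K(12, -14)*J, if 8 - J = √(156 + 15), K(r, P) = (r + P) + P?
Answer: -128 + 48*√19 ≈ 81.227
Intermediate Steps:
K(r, P) = r + 2*P (K(r, P) = (P + r) + P = r + 2*P)
J = 8 - 3*√19 (J = 8 - √(156 + 15) = 8 - √171 = 8 - 3*√19 ≈ -5.0767)
K(12, -14)*J = (12 + 2*(-14))*(8 - 3*√19) = (12 - 28)*(8 - 3*√19) = -16*(8 - 3*√19) = -128 + 48*√19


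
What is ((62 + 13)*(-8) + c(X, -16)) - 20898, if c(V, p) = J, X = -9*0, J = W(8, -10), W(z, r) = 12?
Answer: -21486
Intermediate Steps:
J = 12
X = 0
c(V, p) = 12
((62 + 13)*(-8) + c(X, -16)) - 20898 = ((62 + 13)*(-8) + 12) - 20898 = (75*(-8) + 12) - 20898 = (-600 + 12) - 20898 = -588 - 20898 = -21486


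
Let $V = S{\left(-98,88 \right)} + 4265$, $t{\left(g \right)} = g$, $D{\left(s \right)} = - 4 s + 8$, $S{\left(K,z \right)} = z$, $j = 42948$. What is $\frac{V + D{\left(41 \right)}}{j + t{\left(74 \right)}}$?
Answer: $\frac{4197}{43022} \approx 0.097555$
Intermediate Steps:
$D{\left(s \right)} = 8 - 4 s$
$V = 4353$ ($V = 88 + 4265 = 4353$)
$\frac{V + D{\left(41 \right)}}{j + t{\left(74 \right)}} = \frac{4353 + \left(8 - 164\right)}{42948 + 74} = \frac{4353 + \left(8 - 164\right)}{43022} = \left(4353 - 156\right) \frac{1}{43022} = 4197 \cdot \frac{1}{43022} = \frac{4197}{43022}$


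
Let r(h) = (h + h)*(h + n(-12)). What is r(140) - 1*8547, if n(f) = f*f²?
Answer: -453187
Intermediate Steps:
n(f) = f³
r(h) = 2*h*(-1728 + h) (r(h) = (h + h)*(h + (-12)³) = (2*h)*(h - 1728) = (2*h)*(-1728 + h) = 2*h*(-1728 + h))
r(140) - 1*8547 = 2*140*(-1728 + 140) - 1*8547 = 2*140*(-1588) - 8547 = -444640 - 8547 = -453187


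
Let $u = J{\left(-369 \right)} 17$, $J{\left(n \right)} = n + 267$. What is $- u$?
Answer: $1734$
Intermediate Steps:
$J{\left(n \right)} = 267 + n$
$u = -1734$ ($u = \left(267 - 369\right) 17 = \left(-102\right) 17 = -1734$)
$- u = \left(-1\right) \left(-1734\right) = 1734$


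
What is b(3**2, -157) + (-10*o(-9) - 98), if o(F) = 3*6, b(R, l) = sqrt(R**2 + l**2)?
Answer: -278 + sqrt(24730) ≈ -120.74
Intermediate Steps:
o(F) = 18
b(3**2, -157) + (-10*o(-9) - 98) = sqrt((3**2)**2 + (-157)**2) + (-10*18 - 98) = sqrt(9**2 + 24649) + (-180 - 98) = sqrt(81 + 24649) - 278 = sqrt(24730) - 278 = -278 + sqrt(24730)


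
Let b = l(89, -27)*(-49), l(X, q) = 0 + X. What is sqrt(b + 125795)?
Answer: sqrt(121434) ≈ 348.47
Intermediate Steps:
l(X, q) = X
b = -4361 (b = 89*(-49) = -4361)
sqrt(b + 125795) = sqrt(-4361 + 125795) = sqrt(121434)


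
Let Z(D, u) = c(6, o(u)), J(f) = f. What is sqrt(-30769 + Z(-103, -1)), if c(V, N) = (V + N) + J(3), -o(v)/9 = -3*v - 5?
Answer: I*sqrt(30742) ≈ 175.33*I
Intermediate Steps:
o(v) = 45 + 27*v (o(v) = -9*(-3*v - 5) = -9*(-5 - 3*v) = 45 + 27*v)
c(V, N) = 3 + N + V (c(V, N) = (V + N) + 3 = (N + V) + 3 = 3 + N + V)
Z(D, u) = 54 + 27*u (Z(D, u) = 3 + (45 + 27*u) + 6 = 54 + 27*u)
sqrt(-30769 + Z(-103, -1)) = sqrt(-30769 + (54 + 27*(-1))) = sqrt(-30769 + (54 - 27)) = sqrt(-30769 + 27) = sqrt(-30742) = I*sqrt(30742)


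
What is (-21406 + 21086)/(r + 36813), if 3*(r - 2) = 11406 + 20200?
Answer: -960/142051 ≈ -0.0067581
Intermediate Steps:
r = 31612/3 (r = 2 + (11406 + 20200)/3 = 2 + (⅓)*31606 = 2 + 31606/3 = 31612/3 ≈ 10537.)
(-21406 + 21086)/(r + 36813) = (-21406 + 21086)/(31612/3 + 36813) = -320/142051/3 = -320*3/142051 = -960/142051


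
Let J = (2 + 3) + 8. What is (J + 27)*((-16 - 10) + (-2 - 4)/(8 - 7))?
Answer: -1280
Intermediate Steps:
J = 13 (J = 5 + 8 = 13)
(J + 27)*((-16 - 10) + (-2 - 4)/(8 - 7)) = (13 + 27)*((-16 - 10) + (-2 - 4)/(8 - 7)) = 40*(-26 - 6/1) = 40*(-26 - 6*1) = 40*(-26 - 6) = 40*(-32) = -1280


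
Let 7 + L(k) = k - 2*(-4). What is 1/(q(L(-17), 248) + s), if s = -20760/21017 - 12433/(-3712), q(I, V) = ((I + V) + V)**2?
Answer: 78015104/17974864204841 ≈ 4.3402e-6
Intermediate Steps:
L(k) = 1 + k (L(k) = -7 + (k - 2*(-4)) = -7 + (k + 8) = -7 + (8 + k) = 1 + k)
q(I, V) = (I + 2*V)**2
s = 184243241/78015104 (s = -20760*1/21017 - 12433*(-1/3712) = -20760/21017 + 12433/3712 = 184243241/78015104 ≈ 2.3616)
1/(q(L(-17), 248) + s) = 1/(((1 - 17) + 2*248)**2 + 184243241/78015104) = 1/((-16 + 496)**2 + 184243241/78015104) = 1/(480**2 + 184243241/78015104) = 1/(230400 + 184243241/78015104) = 1/(17974864204841/78015104) = 78015104/17974864204841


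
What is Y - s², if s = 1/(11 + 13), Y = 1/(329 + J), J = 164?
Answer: 83/283968 ≈ 0.00029229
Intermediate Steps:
Y = 1/493 (Y = 1/(329 + 164) = 1/493 ≈ 0.0020284)
s = 1/24 ≈ 0.041667
Y - s² = 1/493 - (1/24)² = 1/493 - 1*1/576 = 1/493 - 1/576 = 83/283968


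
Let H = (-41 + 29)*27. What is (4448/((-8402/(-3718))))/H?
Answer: -2067208/340281 ≈ -6.0750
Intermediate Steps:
H = -324 (H = -12*27 = -324)
(4448/((-8402/(-3718))))/H = (4448/((-8402/(-3718))))/(-324) = (4448/((-8402*(-1/3718))))*(-1/324) = (4448/(4201/1859))*(-1/324) = (4448*(1859/4201))*(-1/324) = (8268832/4201)*(-1/324) = -2067208/340281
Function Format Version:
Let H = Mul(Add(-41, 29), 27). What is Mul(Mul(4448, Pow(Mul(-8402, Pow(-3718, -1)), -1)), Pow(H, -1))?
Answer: Rational(-2067208, 340281) ≈ -6.0750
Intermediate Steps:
H = -324 (H = Mul(-12, 27) = -324)
Mul(Mul(4448, Pow(Mul(-8402, Pow(-3718, -1)), -1)), Pow(H, -1)) = Mul(Mul(4448, Pow(Mul(-8402, Pow(-3718, -1)), -1)), Pow(-324, -1)) = Mul(Mul(4448, Pow(Mul(-8402, Rational(-1, 3718)), -1)), Rational(-1, 324)) = Mul(Mul(4448, Pow(Rational(4201, 1859), -1)), Rational(-1, 324)) = Mul(Mul(4448, Rational(1859, 4201)), Rational(-1, 324)) = Mul(Rational(8268832, 4201), Rational(-1, 324)) = Rational(-2067208, 340281)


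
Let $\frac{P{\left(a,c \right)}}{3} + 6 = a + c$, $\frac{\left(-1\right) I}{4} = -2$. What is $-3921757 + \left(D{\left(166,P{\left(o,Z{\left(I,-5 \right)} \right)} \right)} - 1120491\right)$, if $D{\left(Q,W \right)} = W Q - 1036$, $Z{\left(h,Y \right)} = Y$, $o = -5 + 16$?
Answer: $-5043284$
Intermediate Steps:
$o = 11$
$I = 8$ ($I = \left(-4\right) \left(-2\right) = 8$)
$P{\left(a,c \right)} = -18 + 3 a + 3 c$ ($P{\left(a,c \right)} = -18 + 3 \left(a + c\right) = -18 + \left(3 a + 3 c\right) = -18 + 3 a + 3 c$)
$D{\left(Q,W \right)} = -1036 + Q W$ ($D{\left(Q,W \right)} = Q W - 1036 = -1036 + Q W$)
$-3921757 + \left(D{\left(166,P{\left(o,Z{\left(I,-5 \right)} \right)} \right)} - 1120491\right) = -3921757 - \left(1121527 - 166 \left(-18 + 3 \cdot 11 + 3 \left(-5\right)\right)\right) = -3921757 - \left(1121527 - 166 \left(-18 + 33 - 15\right)\right) = -3921757 + \left(\left(-1036 + 166 \cdot 0\right) - 1120491\right) = -3921757 + \left(\left(-1036 + 0\right) - 1120491\right) = -3921757 - 1121527 = -5043284$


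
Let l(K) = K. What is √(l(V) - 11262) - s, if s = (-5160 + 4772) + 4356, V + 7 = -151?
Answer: -3968 + 2*I*√2855 ≈ -3968.0 + 106.86*I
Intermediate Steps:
V = -158 (V = -7 - 151 = -158)
s = 3968 (s = -388 + 4356 = 3968)
√(l(V) - 11262) - s = √(-158 - 11262) - 1*3968 = √(-11420) - 3968 = 2*I*√2855 - 3968 = -3968 + 2*I*√2855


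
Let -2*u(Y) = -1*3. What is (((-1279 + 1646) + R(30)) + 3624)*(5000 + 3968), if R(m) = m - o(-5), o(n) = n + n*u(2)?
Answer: 36172428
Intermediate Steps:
u(Y) = 3/2 (u(Y) = -(-1)*3/2 = -½*(-3) = 3/2)
o(n) = 5*n/2 (o(n) = n + n*(3/2) = n + 3*n/2 = 5*n/2)
R(m) = 25/2 + m (R(m) = m - 5*(-5)/2 = m - 1*(-25/2) = m + 25/2 = 25/2 + m)
(((-1279 + 1646) + R(30)) + 3624)*(5000 + 3968) = (((-1279 + 1646) + (25/2 + 30)) + 3624)*(5000 + 3968) = ((367 + 85/2) + 3624)*8968 = (819/2 + 3624)*8968 = (8067/2)*8968 = 36172428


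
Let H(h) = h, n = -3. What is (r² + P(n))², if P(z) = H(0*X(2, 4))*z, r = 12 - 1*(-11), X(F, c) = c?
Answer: 279841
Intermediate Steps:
r = 23 (r = 12 + 11 = 23)
P(z) = 0 (P(z) = (0*4)*z = 0*z = 0)
(r² + P(n))² = (23² + 0)² = (529 + 0)² = 529² = 279841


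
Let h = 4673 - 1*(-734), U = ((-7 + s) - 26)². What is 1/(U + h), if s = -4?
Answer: 1/6776 ≈ 0.00014758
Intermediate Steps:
U = 1369 (U = ((-7 - 4) - 26)² = (-11 - 26)² = (-37)² = 1369)
h = 5407 (h = 4673 + 734 = 5407)
1/(U + h) = 1/(1369 + 5407) = 1/6776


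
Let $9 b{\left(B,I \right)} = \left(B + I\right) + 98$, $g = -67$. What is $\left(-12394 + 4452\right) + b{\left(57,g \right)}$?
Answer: $- \frac{71390}{9} \approx -7932.2$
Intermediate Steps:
$b{\left(B,I \right)} = \frac{98}{9} + \frac{B}{9} + \frac{I}{9}$ ($b{\left(B,I \right)} = \frac{\left(B + I\right) + 98}{9} = \frac{98 + B + I}{9} = \frac{98}{9} + \frac{B}{9} + \frac{I}{9}$)
$\left(-12394 + 4452\right) + b{\left(57,g \right)} = \left(-12394 + 4452\right) + \left(\frac{98}{9} + \frac{1}{9} \cdot 57 + \frac{1}{9} \left(-67\right)\right) = -7942 + \left(\frac{98}{9} + \frac{19}{3} - \frac{67}{9}\right) = -7942 + \frac{88}{9} = - \frac{71390}{9}$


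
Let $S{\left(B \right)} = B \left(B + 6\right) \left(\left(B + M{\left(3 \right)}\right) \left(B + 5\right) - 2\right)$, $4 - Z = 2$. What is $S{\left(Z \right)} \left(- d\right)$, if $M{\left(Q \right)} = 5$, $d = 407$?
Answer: $-306064$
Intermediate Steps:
$Z = 2$ ($Z = 4 - 2 = 2$)
$S{\left(B \right)} = B \left(-2 + \left(5 + B\right)^{2}\right) \left(6 + B\right)$ ($S{\left(B \right)} = B \left(B + 6\right) \left(\left(B + 5\right) \left(B + 5\right) - 2\right) = B \left(6 + B\right) \left(\left(5 + B\right) \left(5 + B\right) - 2\right) = B \left(6 + B\right) \left(\left(5 + B\right)^{2} - 2\right) = B \left(6 + B\right) \left(-2 + \left(5 + B\right)^{2}\right) = B \left(-2 + \left(5 + B\right)^{2}\right) \left(6 + B\right)$)
$S{\left(Z \right)} \left(- d\right) = 2 \left(138 + 2^{3} + 16 \cdot 2^{2} + 83 \cdot 2\right) \left(\left(-1\right) 407\right) = 2 \left(138 + 8 + 16 \cdot 4 + 166\right) \left(-407\right) = 2 \left(138 + 8 + 64 + 166\right) \left(-407\right) = 2 \cdot 376 \left(-407\right) = 752 \left(-407\right) = -306064$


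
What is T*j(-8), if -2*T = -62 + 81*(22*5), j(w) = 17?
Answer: -75208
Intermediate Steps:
T = -4424 (T = -(-62 + 81*(22*5))/2 = -(-62 + 81*110)/2 = -(-62 + 8910)/2 = -½*8848 = -4424)
T*j(-8) = -4424*17 = -75208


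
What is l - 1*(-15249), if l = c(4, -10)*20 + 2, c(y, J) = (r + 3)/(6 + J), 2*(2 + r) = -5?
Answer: 30517/2 ≈ 15259.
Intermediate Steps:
r = -9/2 (r = -2 + (1/2)*(-5) = -2 - 5/2 = -9/2 ≈ -4.5000)
c(y, J) = -3/(2*(6 + J)) (c(y, J) = (-9/2 + 3)/(6 + J) = -3/(2*(6 + J)))
l = 19/2 (l = -3/(12 + 2*(-10))*20 + 2 = -3/(12 - 20)*20 + 2 = -3/(-8)*20 + 2 = -3*(-1/8)*20 + 2 = (3/8)*20 + 2 = 15/2 + 2 = 19/2 ≈ 9.5000)
l - 1*(-15249) = 19/2 - 1*(-15249) = 19/2 + 15249 = 30517/2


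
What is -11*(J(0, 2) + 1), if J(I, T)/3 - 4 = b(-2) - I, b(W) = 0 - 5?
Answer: 22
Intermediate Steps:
b(W) = -5
J(I, T) = -3 - 3*I (J(I, T) = 12 + 3*(-5 - I) = 12 + (-15 - 3*I) = -3 - 3*I)
-11*(J(0, 2) + 1) = -11*((-3 - 3*0) + 1) = -11*((-3 + 0) + 1) = -11*(-3 + 1) = -11*(-2) = 22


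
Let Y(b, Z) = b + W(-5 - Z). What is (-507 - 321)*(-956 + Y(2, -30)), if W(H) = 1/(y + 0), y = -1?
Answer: 790740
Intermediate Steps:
W(H) = -1 (W(H) = 1/(-1 + 0) = 1/(-1) = -1)
Y(b, Z) = -1 + b (Y(b, Z) = b - 1 = -1 + b)
(-507 - 321)*(-956 + Y(2, -30)) = (-507 - 321)*(-956 + (-1 + 2)) = -828*(-956 + 1) = -828*(-955) = 790740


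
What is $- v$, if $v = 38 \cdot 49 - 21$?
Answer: $-1841$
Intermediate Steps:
$v = 1841$ ($v = 1862 - 21 = 1841$)
$- v = \left(-1\right) 1841 = -1841$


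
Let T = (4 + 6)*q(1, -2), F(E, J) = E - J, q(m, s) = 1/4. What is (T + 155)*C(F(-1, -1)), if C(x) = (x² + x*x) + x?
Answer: 0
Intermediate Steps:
q(m, s) = ¼
C(x) = x + 2*x² (C(x) = (x² + x²) + x = 2*x² + x = x + 2*x²)
T = 5/2 (T = (4 + 6)*(¼) = 10*(¼) = 5/2 ≈ 2.5000)
(T + 155)*C(F(-1, -1)) = (5/2 + 155)*((-1 - 1*(-1))*(1 + 2*(-1 - 1*(-1)))) = 315*((-1 + 1)*(1 + 2*(-1 + 1)))/2 = 315*(0*(1 + 2*0))/2 = 315*(0*(1 + 0))/2 = 315*(0*1)/2 = (315/2)*0 = 0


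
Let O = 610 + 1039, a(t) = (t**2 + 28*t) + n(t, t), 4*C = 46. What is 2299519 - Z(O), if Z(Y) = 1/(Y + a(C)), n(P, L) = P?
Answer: 19451631217/8459 ≈ 2.2995e+6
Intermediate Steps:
C = 23/2 (C = (1/4)*46 = 23/2 ≈ 11.500)
a(t) = t**2 + 29*t (a(t) = (t**2 + 28*t) + t = t**2 + 29*t)
O = 1649
Z(Y) = 1/(1863/4 + Y) (Z(Y) = 1/(Y + 23*(29 + 23/2)/2) = 1/(Y + (23/2)*(81/2)) = 1/(Y + 1863/4) = 1/(1863/4 + Y))
2299519 - Z(O) = 2299519 - 4/(1863 + 4*1649) = 2299519 - 4/(1863 + 6596) = 2299519 - 4/8459 = 19451631217/8459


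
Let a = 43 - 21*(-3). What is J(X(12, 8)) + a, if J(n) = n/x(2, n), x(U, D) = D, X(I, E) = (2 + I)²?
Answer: 107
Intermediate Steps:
J(n) = 1 (J(n) = n/n = 1)
a = 106 (a = 43 + 63 = 106)
J(X(12, 8)) + a = 1 + 106 = 107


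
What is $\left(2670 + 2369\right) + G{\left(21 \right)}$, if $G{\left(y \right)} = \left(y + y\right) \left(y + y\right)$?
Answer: $6803$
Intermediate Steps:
$G{\left(y \right)} = 4 y^{2}$ ($G{\left(y \right)} = 2 y 2 y = 4 y^{2}$)
$\left(2670 + 2369\right) + G{\left(21 \right)} = \left(2670 + 2369\right) + 4 \cdot 21^{2} = 5039 + 4 \cdot 441 = 5039 + 1764 = 6803$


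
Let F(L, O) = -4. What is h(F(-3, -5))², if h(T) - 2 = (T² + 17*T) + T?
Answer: 2916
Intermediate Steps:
h(T) = 2 + T² + 18*T (h(T) = 2 + ((T² + 17*T) + T) = 2 + (T² + 18*T) = 2 + T² + 18*T)
h(F(-3, -5))² = (2 + (-4)² + 18*(-4))² = (2 + 16 - 72)² = (-54)² = 2916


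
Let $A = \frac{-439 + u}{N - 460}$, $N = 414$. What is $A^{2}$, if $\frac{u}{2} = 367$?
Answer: $\frac{87025}{2116} \approx 41.127$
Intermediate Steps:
$u = 734$ ($u = 2 \cdot 367 = 734$)
$A = - \frac{295}{46}$ ($A = \frac{-439 + 734}{414 - 460} = \frac{295}{-46} = 295 \left(- \frac{1}{46}\right) = - \frac{295}{46} \approx -6.413$)
$A^{2} = \left(- \frac{295}{46}\right)^{2} = \frac{87025}{2116}$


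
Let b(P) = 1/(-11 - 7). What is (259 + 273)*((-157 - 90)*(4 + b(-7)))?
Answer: -4664842/9 ≈ -5.1832e+5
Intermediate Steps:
b(P) = -1/18 (b(P) = 1/(-18) = -1/18)
(259 + 273)*((-157 - 90)*(4 + b(-7))) = (259 + 273)*((-157 - 90)*(4 - 1/18)) = 532*(-247*71/18) = 532*(-17537/18) = -4664842/9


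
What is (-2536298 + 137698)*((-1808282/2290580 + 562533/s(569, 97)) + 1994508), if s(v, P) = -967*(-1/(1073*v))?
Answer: -94877957344730691474380/110749543 ≈ -8.5669e+14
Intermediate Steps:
s(v, P) = 967/(1073*v) (s(v, P) = -(-967)/(1073*v) = 967/(1073*v))
(-2536298 + 137698)*((-1808282/2290580 + 562533/s(569, 97)) + 1994508) = (-2536298 + 137698)*((-1808282/2290580 + 562533/(((967/1073)/569))) + 1994508) = -2398600*((-1808282*1/2290580 + 562533/(((967/1073)*(1/569)))) + 1994508) = -2398600*((-904141/1145290 + 562533/(967/610537)) + 1994508) = -2398600*((-904141/1145290 + 562533*(610537/967)) + 1994508) = -2398600*((-904141/1145290 + 343447210221/967) + 1994508) = -2398600*(393346654519704743/1107495430 + 1994508) = -2398600*395555563014803183/1107495430 = -94877957344730691474380/110749543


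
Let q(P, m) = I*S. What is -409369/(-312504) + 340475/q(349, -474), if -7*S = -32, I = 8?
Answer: 93112924283/10000128 ≈ 9311.2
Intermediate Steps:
S = 32/7 (S = -⅐*(-32) = 32/7 ≈ 4.5714)
q(P, m) = 256/7 (q(P, m) = 8*(32/7) = 256/7)
-409369/(-312504) + 340475/q(349, -474) = -409369/(-312504) + 340475/(256/7) = -409369*(-1/312504) + 340475*(7/256) = 409369/312504 + 2383325/256 = 93112924283/10000128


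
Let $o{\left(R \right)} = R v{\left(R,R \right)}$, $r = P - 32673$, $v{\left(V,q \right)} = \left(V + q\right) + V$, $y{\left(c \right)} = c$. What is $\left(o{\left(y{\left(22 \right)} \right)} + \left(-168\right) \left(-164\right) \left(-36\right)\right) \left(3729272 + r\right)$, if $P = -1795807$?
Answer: $-1882582412640$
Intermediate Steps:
$v{\left(V,q \right)} = q + 2 V$
$r = -1828480$ ($r = -1795807 - 32673 = -1828480$)
$o{\left(R \right)} = 3 R^{2}$ ($o{\left(R \right)} = R \left(R + 2 R\right) = R 3 R = 3 R^{2}$)
$\left(o{\left(y{\left(22 \right)} \right)} + \left(-168\right) \left(-164\right) \left(-36\right)\right) \left(3729272 + r\right) = \left(3 \cdot 22^{2} + \left(-168\right) \left(-164\right) \left(-36\right)\right) \left(3729272 - 1828480\right) = \left(3 \cdot 484 + 27552 \left(-36\right)\right) 1900792 = \left(1452 - 991872\right) 1900792 = \left(-990420\right) 1900792 = -1882582412640$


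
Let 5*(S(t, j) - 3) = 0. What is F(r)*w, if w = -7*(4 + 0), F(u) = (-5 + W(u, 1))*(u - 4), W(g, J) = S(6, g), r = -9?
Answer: -728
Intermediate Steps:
S(t, j) = 3 (S(t, j) = 3 + (⅕)*0 = 3 + 0 = 3)
W(g, J) = 3
F(u) = 8 - 2*u (F(u) = (-5 + 3)*(u - 4) = -2*(-4 + u) = 8 - 2*u)
w = -28 (w = -7*4 = -28)
F(r)*w = (8 - 2*(-9))*(-28) = (8 + 18)*(-28) = 26*(-28) = -728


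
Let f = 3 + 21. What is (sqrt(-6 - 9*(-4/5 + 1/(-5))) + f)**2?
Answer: (24 + sqrt(3))**2 ≈ 662.14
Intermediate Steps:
f = 24
(sqrt(-6 - 9*(-4/5 + 1/(-5))) + f)**2 = (sqrt(-6 - 9*(-4/5 + 1/(-5))) + 24)**2 = (sqrt(-6 - 9*(-4*1/5 + 1*(-1/5))) + 24)**2 = (sqrt(-6 - 9*(-4/5 - 1/5)) + 24)**2 = (sqrt(-6 - 9*(-1)) + 24)**2 = (sqrt(-6 + 9) + 24)**2 = (sqrt(3) + 24)**2 = (24 + sqrt(3))**2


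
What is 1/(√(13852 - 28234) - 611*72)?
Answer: -52/2287601 - I*√1598/645103482 ≈ -2.2731e-5 - 6.1967e-8*I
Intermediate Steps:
1/(√(13852 - 28234) - 611*72) = 1/(√(-14382) - 43992) = 1/(3*I*√1598 - 43992) = 1/(-43992 + 3*I*√1598)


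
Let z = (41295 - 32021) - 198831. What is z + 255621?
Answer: 66064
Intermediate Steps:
z = -189557 (z = 9274 - 198831 = -189557)
z + 255621 = -189557 + 255621 = 66064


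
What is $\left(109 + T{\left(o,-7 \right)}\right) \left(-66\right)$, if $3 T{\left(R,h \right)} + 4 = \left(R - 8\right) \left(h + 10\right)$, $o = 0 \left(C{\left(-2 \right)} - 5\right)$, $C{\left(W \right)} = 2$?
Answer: $-6578$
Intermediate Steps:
$o = 0$ ($o = 0 \left(2 - 5\right) = 0 \left(-3\right) = 0$)
$T{\left(R,h \right)} = - \frac{4}{3} + \frac{\left(-8 + R\right) \left(10 + h\right)}{3}$ ($T{\left(R,h \right)} = - \frac{4}{3} + \frac{\left(R - 8\right) \left(h + 10\right)}{3} = - \frac{4}{3} + \frac{\left(-8 + R\right) \left(10 + h\right)}{3}$)
$\left(109 + T{\left(o,-7 \right)}\right) \left(-66\right) = \left(109 + \left(-28 - - \frac{56}{3} + \frac{10}{3} \cdot 0 + \frac{1}{3} \cdot 0 \left(-7\right)\right)\right) \left(-66\right) = \left(109 + \left(-28 + \frac{56}{3} + 0 + 0\right)\right) \left(-66\right) = \left(109 - \frac{28}{3}\right) \left(-66\right) = \frac{299}{3} \left(-66\right) = -6578$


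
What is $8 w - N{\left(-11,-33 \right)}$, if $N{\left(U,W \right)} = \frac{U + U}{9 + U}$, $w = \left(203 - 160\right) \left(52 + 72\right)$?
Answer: $42645$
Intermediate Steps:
$w = 5332$ ($w = 43 \cdot 124 = 5332$)
$N{\left(U,W \right)} = \frac{2 U}{9 + U}$
$8 w - N{\left(-11,-33 \right)} = 8 \cdot 5332 - 2 \left(-11\right) \frac{1}{9 - 11} = 42656 - 2 \left(-11\right) \frac{1}{-2} = 42656 - 2 \left(-11\right) \left(- \frac{1}{2}\right) = 42656 - 11 = 42645$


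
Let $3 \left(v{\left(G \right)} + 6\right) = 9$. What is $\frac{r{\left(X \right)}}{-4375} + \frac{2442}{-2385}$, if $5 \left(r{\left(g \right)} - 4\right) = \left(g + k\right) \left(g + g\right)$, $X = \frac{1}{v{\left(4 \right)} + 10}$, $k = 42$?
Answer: $- \frac{34950176}{34085625} \approx -1.0254$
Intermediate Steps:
$v{\left(G \right)} = -3$ ($v{\left(G \right)} = -6 + \frac{1}{3} \cdot 9 = -6 + 3 = -3$)
$X = \frac{1}{7}$ ($X = \frac{1}{-3 + 10} = \frac{1}{7} \approx 0.14286$)
$r{\left(g \right)} = 4 + \frac{2 g \left(42 + g\right)}{5}$ ($r{\left(g \right)} = 4 + \frac{\left(g + 42\right) \left(g + g\right)}{5} = 4 + \frac{\left(42 + g\right) 2 g}{5} = 4 + \frac{2 g \left(42 + g\right)}{5}$)
$\frac{r{\left(X \right)}}{-4375} + \frac{2442}{-2385} = \frac{4 + \frac{2}{5 \cdot 49} + \frac{84}{5} \cdot \frac{1}{7}}{-4375} + \frac{2442}{-2385} = \left(4 + \frac{2}{5} \cdot \frac{1}{49} + \frac{12}{5}\right) \left(- \frac{1}{4375}\right) + 2442 \left(- \frac{1}{2385}\right) = \left(4 + \frac{2}{245} + \frac{12}{5}\right) \left(- \frac{1}{4375}\right) - \frac{814}{795} = \frac{314}{49} \left(- \frac{1}{4375}\right) - \frac{814}{795} = - \frac{314}{214375} - \frac{814}{795} = - \frac{34950176}{34085625}$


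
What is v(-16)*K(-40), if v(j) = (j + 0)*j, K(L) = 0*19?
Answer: 0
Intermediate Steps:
K(L) = 0
v(j) = j² (v(j) = j*j = j²)
v(-16)*K(-40) = (-16)²*0 = 256*0 = 0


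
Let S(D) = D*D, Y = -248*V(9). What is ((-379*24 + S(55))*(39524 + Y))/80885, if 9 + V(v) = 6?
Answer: -244467028/80885 ≈ -3022.4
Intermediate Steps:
V(v) = -3 (V(v) = -9 + 6 = -3)
Y = 744 (Y = -248*(-3) = 744)
S(D) = D²
((-379*24 + S(55))*(39524 + Y))/80885 = ((-379*24 + 55²)*(39524 + 744))/80885 = ((-9096 + 3025)*40268)*(1/80885) = -6071*40268*(1/80885) = -244467028*1/80885 = -244467028/80885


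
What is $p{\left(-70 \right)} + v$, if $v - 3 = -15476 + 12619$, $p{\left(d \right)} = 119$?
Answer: $-2735$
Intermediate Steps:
$v = -2854$ ($v = 3 + \left(-15476 + 12619\right) = 3 - 2857 = -2854$)
$p{\left(-70 \right)} + v = 119 - 2854 = -2735$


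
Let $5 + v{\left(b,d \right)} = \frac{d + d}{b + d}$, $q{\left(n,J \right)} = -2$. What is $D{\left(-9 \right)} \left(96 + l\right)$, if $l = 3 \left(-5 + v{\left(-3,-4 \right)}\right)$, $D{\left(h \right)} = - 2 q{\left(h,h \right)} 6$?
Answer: $\frac{11664}{7} \approx 1666.3$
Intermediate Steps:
$v{\left(b,d \right)} = -5 + \frac{2 d}{b + d}$ ($v{\left(b,d \right)} = -5 + \frac{d + d}{b + d} = -5 + \frac{2 d}{b + d}$)
$D{\left(h \right)} = 24$ ($D{\left(h \right)} = \left(-2\right) \left(-2\right) 6 = 4 \cdot 6 = 24$)
$l = - \frac{186}{7}$ ($l = 3 \left(-5 + \frac{\left(-5\right) \left(-3\right) - -12}{-3 - 4}\right) = 3 \left(-5 + \frac{15 + 12}{-7}\right) = 3 \left(-5 - \frac{27}{7}\right) = 3 \left(- \frac{62}{7}\right) = - \frac{186}{7} \approx -26.571$)
$D{\left(-9 \right)} \left(96 + l\right) = 24 \left(96 - \frac{186}{7}\right) = 24 \cdot \frac{486}{7} = \frac{11664}{7}$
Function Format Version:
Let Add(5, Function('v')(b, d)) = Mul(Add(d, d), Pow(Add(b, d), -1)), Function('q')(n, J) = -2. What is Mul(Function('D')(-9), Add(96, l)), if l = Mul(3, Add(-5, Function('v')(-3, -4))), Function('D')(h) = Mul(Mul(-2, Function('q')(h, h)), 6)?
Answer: Rational(11664, 7) ≈ 1666.3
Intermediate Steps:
Function('v')(b, d) = Add(-5, Mul(2, d, Pow(Add(b, d), -1))) (Function('v')(b, d) = Add(-5, Mul(Add(d, d), Pow(Add(b, d), -1))) = Add(-5, Mul(Mul(2, d), Pow(Add(b, d), -1))) = Add(-5, Mul(2, d, Pow(Add(b, d), -1))))
Function('D')(h) = 24 (Function('D')(h) = Mul(Mul(-2, -2), 6) = Mul(4, 6) = 24)
l = Rational(-186, 7) (l = Mul(3, Add(-5, Mul(Pow(Add(-3, -4), -1), Add(Mul(-5, -3), Mul(-3, -4))))) = Mul(3, Add(-5, Mul(Pow(-7, -1), Add(15, 12)))) = Mul(3, Add(-5, Mul(Rational(-1, 7), 27))) = Mul(3, Add(-5, Rational(-27, 7))) = Mul(3, Rational(-62, 7)) = Rational(-186, 7) ≈ -26.571)
Mul(Function('D')(-9), Add(96, l)) = Mul(24, Add(96, Rational(-186, 7))) = Mul(24, Rational(486, 7)) = Rational(11664, 7)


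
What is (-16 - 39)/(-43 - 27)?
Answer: 11/14 ≈ 0.78571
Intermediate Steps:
(-16 - 39)/(-43 - 27) = -55/(-70) = -55*(-1/70) = 11/14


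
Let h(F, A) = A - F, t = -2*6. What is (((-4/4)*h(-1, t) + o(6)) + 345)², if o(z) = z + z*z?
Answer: 158404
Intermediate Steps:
t = -12
o(z) = z + z²
(((-4/4)*h(-1, t) + o(6)) + 345)² = (((-4/4)*(-12 - 1*(-1)) + 6*(1 + 6)) + 345)² = (((-4*¼)*(-12 + 1) + 6*7) + 345)² = ((-1*(-11) + 42) + 345)² = ((11 + 42) + 345)² = (53 + 345)² = 398² = 158404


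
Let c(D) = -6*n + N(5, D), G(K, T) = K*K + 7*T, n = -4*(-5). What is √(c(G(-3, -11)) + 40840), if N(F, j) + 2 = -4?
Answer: √40714 ≈ 201.78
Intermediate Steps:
n = 20
N(F, j) = -6 (N(F, j) = -2 - 4 = -6)
G(K, T) = K² + 7*T
c(D) = -126 (c(D) = -6*20 - 6 = -120 - 6 = -126)
√(c(G(-3, -11)) + 40840) = √(-126 + 40840) = √40714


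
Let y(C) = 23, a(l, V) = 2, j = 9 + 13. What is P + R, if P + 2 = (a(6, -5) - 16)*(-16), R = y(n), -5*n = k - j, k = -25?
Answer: 245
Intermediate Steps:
j = 22
n = 47/5 (n = -(-25 - 1*22)/5 = -(-25 - 22)/5 = -⅕*(-47) = 47/5 ≈ 9.4000)
R = 23
P = 222 (P = -2 + (2 - 16)*(-16) = -2 - 14*(-16) = -2 + 224 = 222)
P + R = 222 + 23 = 245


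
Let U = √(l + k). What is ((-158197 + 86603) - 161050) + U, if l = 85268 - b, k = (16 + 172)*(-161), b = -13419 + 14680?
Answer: -232644 + 3*√5971 ≈ -2.3241e+5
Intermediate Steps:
b = 1261
k = -30268 (k = 188*(-161) = -30268)
l = 84007 (l = 85268 - 1*1261 = 85268 - 1261 = 84007)
U = 3*√5971 (U = √(84007 - 30268) = √53739 = 3*√5971 ≈ 231.82)
((-158197 + 86603) - 161050) + U = ((-158197 + 86603) - 161050) + 3*√5971 = (-71594 - 161050) + 3*√5971 = -232644 + 3*√5971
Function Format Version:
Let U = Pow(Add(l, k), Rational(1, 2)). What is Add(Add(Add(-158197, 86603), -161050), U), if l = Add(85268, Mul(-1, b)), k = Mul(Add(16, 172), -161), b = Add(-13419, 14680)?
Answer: Add(-232644, Mul(3, Pow(5971, Rational(1, 2)))) ≈ -2.3241e+5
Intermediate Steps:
b = 1261
k = -30268 (k = Mul(188, -161) = -30268)
l = 84007 (l = Add(85268, Mul(-1, 1261)) = Add(85268, -1261) = 84007)
U = Mul(3, Pow(5971, Rational(1, 2))) (U = Pow(Add(84007, -30268), Rational(1, 2)) = Pow(53739, Rational(1, 2)) = Mul(3, Pow(5971, Rational(1, 2))) ≈ 231.82)
Add(Add(Add(-158197, 86603), -161050), U) = Add(Add(Add(-158197, 86603), -161050), Mul(3, Pow(5971, Rational(1, 2)))) = Add(Add(-71594, -161050), Mul(3, Pow(5971, Rational(1, 2)))) = Add(-232644, Mul(3, Pow(5971, Rational(1, 2))))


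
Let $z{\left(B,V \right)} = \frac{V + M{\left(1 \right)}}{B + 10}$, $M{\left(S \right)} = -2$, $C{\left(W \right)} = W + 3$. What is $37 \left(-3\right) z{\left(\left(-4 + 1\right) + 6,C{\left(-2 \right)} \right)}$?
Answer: $\frac{111}{13} \approx 8.5385$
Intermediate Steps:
$C{\left(W \right)} = 3 + W$
$z{\left(B,V \right)} = \frac{-2 + V}{10 + B}$ ($z{\left(B,V \right)} = \frac{V - 2}{B + 10} = \frac{-2 + V}{10 + B}$)
$37 \left(-3\right) z{\left(\left(-4 + 1\right) + 6,C{\left(-2 \right)} \right)} = 37 \left(-3\right) \frac{-2 + \left(3 - 2\right)}{10 + \left(\left(-4 + 1\right) + 6\right)} = - 111 \frac{-2 + 1}{10 + \left(-3 + 6\right)} = - 111 \frac{1}{10 + 3} \left(-1\right) = - 111 \cdot \frac{1}{13} \left(-1\right) = \left(-111\right) \left(- \frac{1}{13}\right) = \frac{111}{13}$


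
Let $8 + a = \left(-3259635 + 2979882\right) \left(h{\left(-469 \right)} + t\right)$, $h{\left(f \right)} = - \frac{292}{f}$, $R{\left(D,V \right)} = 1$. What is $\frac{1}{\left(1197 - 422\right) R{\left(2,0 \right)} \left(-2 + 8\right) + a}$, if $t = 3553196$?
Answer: $- \frac{469}{466194165346550} \approx -1.006 \cdot 10^{-12}$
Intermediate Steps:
$a = - \frac{466194167527400}{469}$ ($a = -8 + \left(-3259635 + 2979882\right) \left(- \frac{292}{-469} + 3553196\right) = -8 - 279753 \left(\left(-292\right) \left(- \frac{1}{469}\right) + 3553196\right) = -8 - 279753 \left(\frac{292}{469} + 3553196\right) = -8 - \frac{466194167523648}{469} = - \frac{466194167527400}{469} \approx -9.9402 \cdot 10^{11}$)
$\frac{1}{\left(1197 - 422\right) R{\left(2,0 \right)} \left(-2 + 8\right) + a} = \frac{1}{\left(1197 - 422\right) 1 \left(-2 + 8\right) - \frac{466194167527400}{469}} = \frac{1}{775 \cdot 1 \cdot 6 - \frac{466194167527400}{469}} = \frac{1}{775 \cdot 6 - \frac{466194167527400}{469}} = \frac{1}{4650 - \frac{466194167527400}{469}} = \frac{1}{- \frac{466194165346550}{469}} = - \frac{469}{466194165346550}$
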